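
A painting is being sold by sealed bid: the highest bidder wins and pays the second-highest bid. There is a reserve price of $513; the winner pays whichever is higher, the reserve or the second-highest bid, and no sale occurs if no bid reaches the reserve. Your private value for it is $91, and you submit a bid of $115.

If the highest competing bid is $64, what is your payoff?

$0

Your bid $115 is the highest bid but falls below the reserve $513, so the item goes unsold. Payoff $0.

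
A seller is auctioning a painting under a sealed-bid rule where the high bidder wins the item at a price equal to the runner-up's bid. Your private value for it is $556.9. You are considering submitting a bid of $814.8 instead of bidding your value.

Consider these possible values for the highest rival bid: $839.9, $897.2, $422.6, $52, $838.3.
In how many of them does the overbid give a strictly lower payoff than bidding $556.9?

The deviation hurts exactly when the highest competing bid lies strictly between $556.9 and $814.8 — overbidding then wins at a price above your value.
$839.9: above both → same outcome either way.
$897.2: above both → same outcome either way.
$422.6: below both → same outcome either way.
$52: below both → same outcome either way.
$838.3: above both → same outcome either way.
Count: 0.

0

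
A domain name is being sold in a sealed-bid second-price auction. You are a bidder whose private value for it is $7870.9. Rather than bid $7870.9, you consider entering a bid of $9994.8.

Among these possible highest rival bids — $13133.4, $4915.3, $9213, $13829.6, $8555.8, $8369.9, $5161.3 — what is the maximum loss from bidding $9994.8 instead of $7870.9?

$1342.1

$13133.4: same outcome either way → loss $0.
$4915.3: same outcome either way → loss $0.
$9213: truthful gives $0, deviation gives −$1342.1 → loss $1342.1.
$13829.6: same outcome either way → loss $0.
$8555.8: truthful gives $0, deviation gives −$684.9 → loss $684.9.
$8369.9: truthful gives $0, deviation gives −$499 → loss $499.
$5161.3: same outcome either way → loss $0.
Maximum loss: $1342.1.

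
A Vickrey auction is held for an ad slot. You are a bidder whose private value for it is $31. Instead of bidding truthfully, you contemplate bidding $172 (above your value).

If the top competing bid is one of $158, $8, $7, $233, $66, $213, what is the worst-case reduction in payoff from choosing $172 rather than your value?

$127

$158: truthful gives $0, deviation gives −$127 → loss $127.
$8: same outcome either way → loss $0.
$7: same outcome either way → loss $0.
$233: same outcome either way → loss $0.
$66: truthful gives $0, deviation gives −$35 → loss $35.
$213: same outcome either way → loss $0.
Maximum loss: $127.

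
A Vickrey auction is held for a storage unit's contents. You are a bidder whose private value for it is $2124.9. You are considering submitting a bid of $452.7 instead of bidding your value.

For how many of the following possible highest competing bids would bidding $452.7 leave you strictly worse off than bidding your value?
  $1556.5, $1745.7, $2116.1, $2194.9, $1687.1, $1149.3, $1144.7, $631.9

7

The deviation hurts exactly when the highest competing bid lies strictly between $452.7 and $2124.9 — underbidding then forfeits a profitable win.
$1556.5: inside the interval → strictly worse (loss $568.4).
$1745.7: inside the interval → strictly worse (loss $379.2).
$2116.1: inside the interval → strictly worse (loss $8.8).
$2194.9: above both → same outcome either way.
$1687.1: inside the interval → strictly worse (loss $437.8).
$1149.3: inside the interval → strictly worse (loss $975.6).
$1144.7: inside the interval → strictly worse (loss $980.2).
$631.9: inside the interval → strictly worse (loss $1493).
Count: 7.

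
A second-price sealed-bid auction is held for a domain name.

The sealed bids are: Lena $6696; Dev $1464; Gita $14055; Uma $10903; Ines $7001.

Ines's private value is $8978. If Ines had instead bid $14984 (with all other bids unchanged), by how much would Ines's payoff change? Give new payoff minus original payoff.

−$5077

The highest bid among the other bidders is $14055; Ines's bid doesn't change that.
Original bid $7001: Ines is not highest (top rival bid is $14055); payoff $0.
Alternative bid $14984: Ines is highest, pays the top rival bid $14055; payoff $8978 − $14055 = −$5077.
Change in payoff = −$5077 − ($0) = −$5077.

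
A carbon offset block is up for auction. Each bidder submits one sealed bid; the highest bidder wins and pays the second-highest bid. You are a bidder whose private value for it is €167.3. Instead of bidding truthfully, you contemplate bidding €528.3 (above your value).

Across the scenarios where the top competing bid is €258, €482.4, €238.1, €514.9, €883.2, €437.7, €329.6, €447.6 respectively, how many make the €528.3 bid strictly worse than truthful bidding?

The deviation hurts exactly when the highest competing bid lies strictly between €167.3 and €528.3 — overbidding then wins at a price above your value.
€258: inside the interval → strictly worse (loss €90.7).
€482.4: inside the interval → strictly worse (loss €315.1).
€238.1: inside the interval → strictly worse (loss €70.8).
€514.9: inside the interval → strictly worse (loss €347.6).
€883.2: above both → same outcome either way.
€437.7: inside the interval → strictly worse (loss €270.4).
€329.6: inside the interval → strictly worse (loss €162.3).
€447.6: inside the interval → strictly worse (loss €280.3).
Count: 7.

7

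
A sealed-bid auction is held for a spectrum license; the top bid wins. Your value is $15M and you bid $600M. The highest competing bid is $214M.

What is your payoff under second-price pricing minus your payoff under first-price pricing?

You have the highest bid, so you win under either rule.
Second-price: pay $214M → payoff −$199M.
First-price: pay your own bid $600M → payoff −$585M.
Difference = −$199M − (−$585M) = $386M.

$386M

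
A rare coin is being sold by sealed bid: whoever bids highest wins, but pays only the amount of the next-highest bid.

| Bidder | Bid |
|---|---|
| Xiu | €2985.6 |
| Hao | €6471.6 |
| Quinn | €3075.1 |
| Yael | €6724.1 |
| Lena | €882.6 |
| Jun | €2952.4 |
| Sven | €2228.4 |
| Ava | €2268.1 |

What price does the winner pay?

€6471.6

Highest bid: Yael at €6724.1, so Yael wins.
Second-highest bid: Hao at €6471.6 — that is the price the winner pays.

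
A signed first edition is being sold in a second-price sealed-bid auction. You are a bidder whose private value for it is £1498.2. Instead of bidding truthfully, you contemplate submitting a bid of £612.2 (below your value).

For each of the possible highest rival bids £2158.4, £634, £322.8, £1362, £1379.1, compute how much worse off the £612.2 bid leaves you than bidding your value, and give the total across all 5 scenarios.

The deviation costs you only when the competing bid falls strictly between £612.2 and £1498.2; elsewhere both bids give the same outcome.
£2158.4: outcomes coincide → loss £0.
£634: truthful payoff £864.2, deviation payoff £0 → loss £864.2.
£322.8: outcomes coincide → loss £0.
£1362: truthful payoff £136.2, deviation payoff £0 → loss £136.2.
£1379.1: truthful payoff £119.1, deviation payoff £0 → loss £119.1.
Total loss = £864.2 + £136.2 + £119.1 = £1119.5.
Truthful bidding weakly dominates here: raising your bid can only win items priced above your value, and lowering it can only forfeit items priced below.

£1119.5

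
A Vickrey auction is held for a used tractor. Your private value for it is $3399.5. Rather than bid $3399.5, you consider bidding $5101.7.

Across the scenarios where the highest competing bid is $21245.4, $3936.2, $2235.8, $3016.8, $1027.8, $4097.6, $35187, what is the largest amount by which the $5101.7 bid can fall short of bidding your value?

$21245.4: same outcome either way → loss $0.
$3936.2: truthful gives $0, deviation gives −$536.7 → loss $536.7.
$2235.8: same outcome either way → loss $0.
$3016.8: same outcome either way → loss $0.
$1027.8: same outcome either way → loss $0.
$4097.6: truthful gives $0, deviation gives −$698.1 → loss $698.1.
$35187: same outcome either way → loss $0.
Maximum loss: $698.1.

$698.1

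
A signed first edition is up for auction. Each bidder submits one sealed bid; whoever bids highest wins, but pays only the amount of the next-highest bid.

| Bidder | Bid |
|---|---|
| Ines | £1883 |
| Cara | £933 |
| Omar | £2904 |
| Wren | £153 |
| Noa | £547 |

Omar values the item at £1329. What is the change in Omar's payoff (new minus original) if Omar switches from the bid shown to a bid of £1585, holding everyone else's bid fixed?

£554

The highest bid among the other bidders is £1883; Omar's bid doesn't change that.
Original bid £2904: Omar is highest, pays the top rival bid £1883; payoff £1329 − £1883 = −£554.
Alternative bid £1585: Omar is not highest (top rival bid is £1883); payoff £0.
Change in payoff = £0 − (−£554) = £554.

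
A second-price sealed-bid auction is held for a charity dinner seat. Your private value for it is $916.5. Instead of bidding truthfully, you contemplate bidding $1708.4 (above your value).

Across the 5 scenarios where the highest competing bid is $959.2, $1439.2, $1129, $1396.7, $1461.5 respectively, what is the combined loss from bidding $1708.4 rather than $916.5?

$1803.1

The deviation costs you only when the competing bid falls strictly between $916.5 and $1708.4; elsewhere both bids give the same outcome.
$959.2: truthful payoff $0, deviation payoff −$42.7 → loss $42.7.
$1439.2: truthful payoff $0, deviation payoff −$522.7 → loss $522.7.
$1129: truthful payoff $0, deviation payoff −$212.5 → loss $212.5.
$1396.7: truthful payoff $0, deviation payoff −$480.2 → loss $480.2.
$1461.5: truthful payoff $0, deviation payoff −$545 → loss $545.
Total loss = $42.7 + $522.7 + $212.5 + $480.2 + $545 = $1803.1.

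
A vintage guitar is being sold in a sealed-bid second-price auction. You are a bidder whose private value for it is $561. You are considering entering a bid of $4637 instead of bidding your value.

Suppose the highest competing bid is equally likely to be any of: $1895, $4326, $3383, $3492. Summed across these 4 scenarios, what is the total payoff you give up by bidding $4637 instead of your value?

The deviation costs you only when the competing bid falls strictly between $561 and $4637; elsewhere both bids give the same outcome.
$1895: truthful payoff $0, deviation payoff −$1334 → loss $1334.
$4326: truthful payoff $0, deviation payoff −$3765 → loss $3765.
$3383: truthful payoff $0, deviation payoff −$2822 → loss $2822.
$3492: truthful payoff $0, deviation payoff −$2931 → loss $2931.
Total loss = $1334 + $3765 + $2822 + $2931 = $10852.
Because the price is fixed by the runner-up's bid, deviating from your value can only change a good outcome into a bad one — never the reverse.

$10852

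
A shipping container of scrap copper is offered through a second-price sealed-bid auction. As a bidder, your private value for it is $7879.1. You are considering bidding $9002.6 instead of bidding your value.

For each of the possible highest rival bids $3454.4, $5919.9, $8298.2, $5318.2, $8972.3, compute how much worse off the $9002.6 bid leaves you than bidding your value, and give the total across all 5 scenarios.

$1512.3

The deviation costs you only when the competing bid falls strictly between $7879.1 and $9002.6; elsewhere both bids give the same outcome.
$3454.4: outcomes coincide → loss $0.
$5919.9: outcomes coincide → loss $0.
$8298.2: truthful payoff $0, deviation payoff −$419.1 → loss $419.1.
$5318.2: outcomes coincide → loss $0.
$8972.3: truthful payoff $0, deviation payoff −$1093.2 → loss $1093.2.
Total loss = $419.1 + $1093.2 = $1512.3.
Truthful bidding weakly dominates here: raising your bid can only win items priced above your value, and lowering it can only forfeit items priced below.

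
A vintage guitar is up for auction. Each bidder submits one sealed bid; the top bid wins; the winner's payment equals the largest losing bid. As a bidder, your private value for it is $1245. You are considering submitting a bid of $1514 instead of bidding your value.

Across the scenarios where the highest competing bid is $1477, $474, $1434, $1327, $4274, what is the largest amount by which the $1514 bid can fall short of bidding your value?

$232

$1477: truthful gives $0, deviation gives −$232 → loss $232.
$474: same outcome either way → loss $0.
$1434: truthful gives $0, deviation gives −$189 → loss $189.
$1327: truthful gives $0, deviation gives −$82 → loss $82.
$4274: same outcome either way → loss $0.
Maximum loss: $232.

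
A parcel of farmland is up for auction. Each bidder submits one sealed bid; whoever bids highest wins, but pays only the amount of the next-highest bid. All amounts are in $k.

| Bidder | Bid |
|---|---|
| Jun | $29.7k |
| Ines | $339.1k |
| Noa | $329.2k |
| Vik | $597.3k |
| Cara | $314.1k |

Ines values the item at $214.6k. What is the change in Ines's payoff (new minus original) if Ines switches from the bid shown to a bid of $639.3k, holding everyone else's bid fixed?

The highest bid among the other bidders is $597.3k; Ines's bid doesn't change that.
Original bid $339.1k: Ines is not highest (top rival bid is $597.3k); payoff $0k.
Alternative bid $639.3k: Ines is highest, pays the top rival bid $597.3k; payoff $214.6k − $597.3k = −$382.7k.
Change in payoff = −$382.7k − ($0k) = −$382.7k.

−$382.7k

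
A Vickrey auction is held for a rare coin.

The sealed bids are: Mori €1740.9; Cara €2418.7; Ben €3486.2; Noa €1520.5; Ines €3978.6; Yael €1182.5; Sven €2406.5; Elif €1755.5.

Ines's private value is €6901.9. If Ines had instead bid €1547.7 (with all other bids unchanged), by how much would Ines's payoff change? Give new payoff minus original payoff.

−€3415.7

The highest bid among the other bidders is €3486.2; Ines's bid doesn't change that.
Original bid €3978.6: Ines is highest, pays the top rival bid €3486.2; payoff €6901.9 − €3486.2 = €3415.7.
Alternative bid €1547.7: Ines is not highest (top rival bid is €3486.2); payoff €0.
Change in payoff = €0 − (€3415.7) = −€3415.7.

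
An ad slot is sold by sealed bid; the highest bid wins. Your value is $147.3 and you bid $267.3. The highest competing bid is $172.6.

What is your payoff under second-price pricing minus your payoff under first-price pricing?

$94.7

You have the highest bid, so you win under either rule.
Second-price: pay $172.6 → payoff −$25.3.
First-price: pay your own bid $267.3 → payoff −$120.
Difference = −$25.3 − (−$120) = $94.7.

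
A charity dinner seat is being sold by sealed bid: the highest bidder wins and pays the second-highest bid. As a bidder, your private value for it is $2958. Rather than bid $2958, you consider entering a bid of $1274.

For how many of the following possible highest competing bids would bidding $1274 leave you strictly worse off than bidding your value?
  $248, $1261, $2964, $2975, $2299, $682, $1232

The deviation hurts exactly when the highest competing bid lies strictly between $1274 and $2958 — underbidding then forfeits a profitable win.
$248: below both → same outcome either way.
$1261: below both → same outcome either way.
$2964: above both → same outcome either way.
$2975: above both → same outcome either way.
$2299: inside the interval → strictly worse (loss $659).
$682: below both → same outcome either way.
$1232: below both → same outcome either way.
Count: 1.

1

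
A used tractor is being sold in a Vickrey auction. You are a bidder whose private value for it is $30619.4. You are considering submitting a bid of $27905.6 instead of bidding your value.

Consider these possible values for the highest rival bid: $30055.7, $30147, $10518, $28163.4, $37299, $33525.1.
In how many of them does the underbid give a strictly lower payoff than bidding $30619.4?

The deviation hurts exactly when the highest competing bid lies strictly between $27905.6 and $30619.4 — underbidding then forfeits a profitable win.
$30055.7: inside the interval → strictly worse (loss $563.7).
$30147: inside the interval → strictly worse (loss $472.4).
$10518: below both → same outcome either way.
$28163.4: inside the interval → strictly worse (loss $2456).
$37299: above both → same outcome either way.
$33525.1: above both → same outcome either way.
Count: 3.

3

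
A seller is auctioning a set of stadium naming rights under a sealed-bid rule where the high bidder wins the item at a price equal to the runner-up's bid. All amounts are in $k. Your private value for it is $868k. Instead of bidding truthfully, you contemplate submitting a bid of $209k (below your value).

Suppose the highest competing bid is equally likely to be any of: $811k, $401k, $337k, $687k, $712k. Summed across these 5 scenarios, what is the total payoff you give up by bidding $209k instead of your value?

The deviation costs you only when the competing bid falls strictly between $209k and $868k; elsewhere both bids give the same outcome.
$811k: truthful payoff $57k, deviation payoff $0k → loss $57k.
$401k: truthful payoff $467k, deviation payoff $0k → loss $467k.
$337k: truthful payoff $531k, deviation payoff $0k → loss $531k.
$687k: truthful payoff $181k, deviation payoff $0k → loss $181k.
$712k: truthful payoff $156k, deviation payoff $0k → loss $156k.
Total loss = $57k + $467k + $531k + $181k + $156k = $1392k.
Because the price is fixed by the runner-up's bid, deviating from your value can only change a good outcome into a bad one — never the reverse.

$1392k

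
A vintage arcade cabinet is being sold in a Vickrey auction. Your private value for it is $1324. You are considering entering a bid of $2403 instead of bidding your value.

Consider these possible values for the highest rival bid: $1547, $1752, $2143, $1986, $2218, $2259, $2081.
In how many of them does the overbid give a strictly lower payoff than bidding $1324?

7

The deviation hurts exactly when the highest competing bid lies strictly between $1324 and $2403 — overbidding then wins at a price above your value.
$1547: inside the interval → strictly worse (loss $223).
$1752: inside the interval → strictly worse (loss $428).
$2143: inside the interval → strictly worse (loss $819).
$1986: inside the interval → strictly worse (loss $662).
$2218: inside the interval → strictly worse (loss $894).
$2259: inside the interval → strictly worse (loss $935).
$2081: inside the interval → strictly worse (loss $757).
Count: 7.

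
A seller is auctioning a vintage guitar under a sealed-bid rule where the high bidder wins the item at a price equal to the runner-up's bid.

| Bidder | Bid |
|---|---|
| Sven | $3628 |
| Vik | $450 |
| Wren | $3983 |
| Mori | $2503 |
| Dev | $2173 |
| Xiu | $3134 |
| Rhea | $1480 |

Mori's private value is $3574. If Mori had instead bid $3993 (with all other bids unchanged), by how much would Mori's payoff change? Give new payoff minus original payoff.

−$409

The highest bid among the other bidders is $3983; Mori's bid doesn't change that.
Original bid $2503: Mori is not highest (top rival bid is $3983); payoff $0.
Alternative bid $3993: Mori is highest, pays the top rival bid $3983; payoff $3574 − $3983 = −$409.
Change in payoff = −$409 − ($0) = −$409.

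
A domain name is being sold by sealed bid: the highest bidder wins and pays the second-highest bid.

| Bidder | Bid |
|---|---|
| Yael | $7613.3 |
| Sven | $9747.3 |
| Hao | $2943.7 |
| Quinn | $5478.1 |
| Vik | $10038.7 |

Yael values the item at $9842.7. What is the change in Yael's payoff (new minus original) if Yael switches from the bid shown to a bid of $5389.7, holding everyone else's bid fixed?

The highest bid among the other bidders is $10038.7; Yael's bid doesn't change that.
Original bid $7613.3: Yael is not highest (top rival bid is $10038.7); payoff $0.
Alternative bid $5389.7: Yael is not highest (top rival bid is $10038.7); payoff $0.
Change in payoff = $0 − ($0) = $0.

$0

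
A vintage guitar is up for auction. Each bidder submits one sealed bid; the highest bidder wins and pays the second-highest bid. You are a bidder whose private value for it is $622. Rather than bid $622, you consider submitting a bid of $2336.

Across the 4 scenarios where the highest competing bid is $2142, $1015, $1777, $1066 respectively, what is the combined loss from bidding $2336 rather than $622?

$3512

The deviation costs you only when the competing bid falls strictly between $622 and $2336; elsewhere both bids give the same outcome.
$2142: truthful payoff $0, deviation payoff −$1520 → loss $1520.
$1015: truthful payoff $0, deviation payoff −$393 → loss $393.
$1777: truthful payoff $0, deviation payoff −$1155 → loss $1155.
$1066: truthful payoff $0, deviation payoff −$444 → loss $444.
Total loss = $1520 + $393 + $1155 + $444 = $3512.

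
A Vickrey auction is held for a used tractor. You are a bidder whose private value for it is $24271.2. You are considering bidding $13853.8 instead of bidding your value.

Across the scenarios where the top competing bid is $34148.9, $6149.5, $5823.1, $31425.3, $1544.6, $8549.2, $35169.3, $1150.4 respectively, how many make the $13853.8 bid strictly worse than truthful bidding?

0

The deviation hurts exactly when the highest competing bid lies strictly between $13853.8 and $24271.2 — underbidding then forfeits a profitable win.
$34148.9: above both → same outcome either way.
$6149.5: below both → same outcome either way.
$5823.1: below both → same outcome either way.
$31425.3: above both → same outcome either way.
$1544.6: below both → same outcome either way.
$8549.2: below both → same outcome either way.
$35169.3: above both → same outcome either way.
$1150.4: below both → same outcome either way.
Count: 0.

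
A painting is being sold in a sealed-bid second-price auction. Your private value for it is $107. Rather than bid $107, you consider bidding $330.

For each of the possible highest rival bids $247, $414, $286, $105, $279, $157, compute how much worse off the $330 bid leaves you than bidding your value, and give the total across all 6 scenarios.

The deviation costs you only when the competing bid falls strictly between $107 and $330; elsewhere both bids give the same outcome.
$247: truthful payoff $0, deviation payoff −$140 → loss $140.
$414: outcomes coincide → loss $0.
$286: truthful payoff $0, deviation payoff −$179 → loss $179.
$105: outcomes coincide → loss $0.
$279: truthful payoff $0, deviation payoff −$172 → loss $172.
$157: truthful payoff $0, deviation payoff −$50 → loss $50.
Total loss = $140 + $179 + $172 + $50 = $541.

$541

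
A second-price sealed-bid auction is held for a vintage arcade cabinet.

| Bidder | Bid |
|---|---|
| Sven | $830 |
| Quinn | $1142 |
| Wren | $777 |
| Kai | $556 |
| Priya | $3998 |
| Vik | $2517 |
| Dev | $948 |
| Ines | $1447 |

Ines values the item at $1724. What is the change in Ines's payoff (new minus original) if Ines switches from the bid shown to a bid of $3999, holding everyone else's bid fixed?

−$2274

The highest bid among the other bidders is $3998; Ines's bid doesn't change that.
Original bid $1447: Ines is not highest (top rival bid is $3998); payoff $0.
Alternative bid $3999: Ines is highest, pays the top rival bid $3998; payoff $1724 − $3998 = −$2274.
Change in payoff = −$2274 − ($0) = −$2274.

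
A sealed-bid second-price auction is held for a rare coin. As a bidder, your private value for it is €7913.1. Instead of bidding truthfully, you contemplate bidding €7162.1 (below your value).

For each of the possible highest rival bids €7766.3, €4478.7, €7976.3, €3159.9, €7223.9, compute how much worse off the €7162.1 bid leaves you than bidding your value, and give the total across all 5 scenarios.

The deviation costs you only when the competing bid falls strictly between €7162.1 and €7913.1; elsewhere both bids give the same outcome.
€7766.3: truthful payoff €146.8, deviation payoff €0 → loss €146.8.
€4478.7: outcomes coincide → loss €0.
€7976.3: outcomes coincide → loss €0.
€3159.9: outcomes coincide → loss €0.
€7223.9: truthful payoff €689.2, deviation payoff €0 → loss €689.2.
Total loss = €146.8 + €689.2 = €836.

€836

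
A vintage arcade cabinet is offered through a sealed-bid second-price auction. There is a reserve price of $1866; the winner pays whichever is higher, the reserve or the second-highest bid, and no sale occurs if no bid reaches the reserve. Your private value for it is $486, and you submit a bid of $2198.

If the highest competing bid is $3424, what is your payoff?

$0

Your bid $2198 is below the highest competing bid $3424, so you lose. Payoff $0.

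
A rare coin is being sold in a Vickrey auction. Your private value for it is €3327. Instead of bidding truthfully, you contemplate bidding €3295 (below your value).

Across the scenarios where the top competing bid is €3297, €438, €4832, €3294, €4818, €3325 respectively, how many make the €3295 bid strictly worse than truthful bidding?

2

The deviation hurts exactly when the highest competing bid lies strictly between €3295 and €3327 — underbidding then forfeits a profitable win.
€3297: inside the interval → strictly worse (loss €30).
€438: below both → same outcome either way.
€4832: above both → same outcome either way.
€3294: below both → same outcome either way.
€4818: above both → same outcome either way.
€3325: inside the interval → strictly worse (loss €2).
Count: 2.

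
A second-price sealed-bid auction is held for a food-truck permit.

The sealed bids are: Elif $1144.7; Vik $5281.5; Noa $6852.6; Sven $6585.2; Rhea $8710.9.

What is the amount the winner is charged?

$6852.6

Highest bid: Rhea at $8710.9, so Rhea wins.
Second-highest bid: Noa at $6852.6 — that is the price the winner pays.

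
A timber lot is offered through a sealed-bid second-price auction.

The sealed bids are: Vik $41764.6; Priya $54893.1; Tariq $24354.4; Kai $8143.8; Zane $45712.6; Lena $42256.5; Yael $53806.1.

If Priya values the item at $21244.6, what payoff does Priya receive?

Highest bid: Priya at $54893.1, so Priya wins.
Second-highest bid: Yael at $53806.1 — that is the price the winner pays.
Priya's payoff = value − price = $21244.6 − $53806.1 = −$32561.5.

−$32561.5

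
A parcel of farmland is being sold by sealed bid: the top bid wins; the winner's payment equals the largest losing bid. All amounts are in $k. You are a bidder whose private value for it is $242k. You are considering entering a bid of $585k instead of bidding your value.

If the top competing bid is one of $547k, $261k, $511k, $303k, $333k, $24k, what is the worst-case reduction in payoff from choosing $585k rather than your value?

$305k

$547k: truthful gives $0k, deviation gives −$305k → loss $305k.
$261k: truthful gives $0k, deviation gives −$19k → loss $19k.
$511k: truthful gives $0k, deviation gives −$269k → loss $269k.
$303k: truthful gives $0k, deviation gives −$61k → loss $61k.
$333k: truthful gives $0k, deviation gives −$91k → loss $91k.
$24k: same outcome either way → loss $0k.
Maximum loss: $305k.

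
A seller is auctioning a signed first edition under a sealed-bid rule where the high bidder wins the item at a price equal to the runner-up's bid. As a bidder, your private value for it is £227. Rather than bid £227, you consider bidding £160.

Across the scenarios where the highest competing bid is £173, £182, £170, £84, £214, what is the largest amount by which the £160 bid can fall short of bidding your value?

£57

£173: truthful gives £54, deviation gives £0 → loss £54.
£182: truthful gives £45, deviation gives £0 → loss £45.
£170: truthful gives £57, deviation gives £0 → loss £57.
£84: same outcome either way → loss £0.
£214: truthful gives £13, deviation gives £0 → loss £13.
Maximum loss: £57.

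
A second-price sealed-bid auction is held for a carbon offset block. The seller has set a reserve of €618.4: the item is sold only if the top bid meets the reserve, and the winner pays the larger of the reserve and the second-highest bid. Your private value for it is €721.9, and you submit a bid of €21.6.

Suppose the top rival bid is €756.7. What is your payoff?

Your bid €21.6 is below the highest competing bid €756.7, so you lose. Payoff €0.

€0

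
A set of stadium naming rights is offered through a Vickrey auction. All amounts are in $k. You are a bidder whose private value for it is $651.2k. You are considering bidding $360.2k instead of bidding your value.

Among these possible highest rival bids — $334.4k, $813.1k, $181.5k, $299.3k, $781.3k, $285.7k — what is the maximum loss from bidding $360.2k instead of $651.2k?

$334.4k: same outcome either way → loss $0k.
$813.1k: same outcome either way → loss $0k.
$181.5k: same outcome either way → loss $0k.
$299.3k: same outcome either way → loss $0k.
$781.3k: same outcome either way → loss $0k.
$285.7k: same outcome either way → loss $0k.
Maximum loss: $0k.

$0k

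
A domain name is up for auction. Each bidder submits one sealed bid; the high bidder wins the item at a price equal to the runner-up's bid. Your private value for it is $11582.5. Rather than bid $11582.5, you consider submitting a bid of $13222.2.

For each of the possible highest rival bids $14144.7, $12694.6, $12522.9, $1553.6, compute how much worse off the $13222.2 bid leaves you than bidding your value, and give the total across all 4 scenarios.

The deviation costs you only when the competing bid falls strictly between $11582.5 and $13222.2; elsewhere both bids give the same outcome.
$14144.7: outcomes coincide → loss $0.
$12694.6: truthful payoff $0, deviation payoff −$1112.1 → loss $1112.1.
$12522.9: truthful payoff $0, deviation payoff −$940.4 → loss $940.4.
$1553.6: outcomes coincide → loss $0.
Total loss = $1112.1 + $940.4 = $2052.5.

$2052.5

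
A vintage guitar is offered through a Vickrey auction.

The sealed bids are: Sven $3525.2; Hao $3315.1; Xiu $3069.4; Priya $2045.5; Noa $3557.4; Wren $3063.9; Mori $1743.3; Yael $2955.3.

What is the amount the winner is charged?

$3525.2

Highest bid: Noa at $3557.4, so Noa wins.
Second-highest bid: Sven at $3525.2 — that is the price the winner pays.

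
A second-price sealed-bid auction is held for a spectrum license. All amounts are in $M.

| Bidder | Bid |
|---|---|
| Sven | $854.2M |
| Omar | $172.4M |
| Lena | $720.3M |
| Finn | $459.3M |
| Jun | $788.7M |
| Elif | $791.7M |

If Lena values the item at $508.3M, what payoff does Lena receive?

$0M

Highest bid: Sven at $854.2M, so Sven wins.
Second-highest bid: Elif at $791.7M — that is the price the winner pays.
Lena did not win, so Lena pays nothing and receives nothing: payoff $0M.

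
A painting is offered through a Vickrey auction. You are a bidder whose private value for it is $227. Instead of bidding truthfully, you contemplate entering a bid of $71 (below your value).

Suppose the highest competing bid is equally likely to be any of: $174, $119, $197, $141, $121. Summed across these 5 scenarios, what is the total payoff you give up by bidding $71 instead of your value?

$383

The deviation costs you only when the competing bid falls strictly between $71 and $227; elsewhere both bids give the same outcome.
$174: truthful payoff $53, deviation payoff $0 → loss $53.
$119: truthful payoff $108, deviation payoff $0 → loss $108.
$197: truthful payoff $30, deviation payoff $0 → loss $30.
$141: truthful payoff $86, deviation payoff $0 → loss $86.
$121: truthful payoff $106, deviation payoff $0 → loss $106.
Total loss = $53 + $108 + $30 + $86 + $106 = $383.
Because the price is fixed by the runner-up's bid, deviating from your value can only change a good outcome into a bad one — never the reverse.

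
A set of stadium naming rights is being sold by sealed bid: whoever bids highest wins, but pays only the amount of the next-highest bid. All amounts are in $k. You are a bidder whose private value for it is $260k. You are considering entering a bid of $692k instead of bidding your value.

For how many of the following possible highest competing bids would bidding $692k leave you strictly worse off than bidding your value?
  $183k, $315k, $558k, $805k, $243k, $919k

The deviation hurts exactly when the highest competing bid lies strictly between $260k and $692k — overbidding then wins at a price above your value.
$183k: below both → same outcome either way.
$315k: inside the interval → strictly worse (loss $55k).
$558k: inside the interval → strictly worse (loss $298k).
$805k: above both → same outcome either way.
$243k: below both → same outcome either way.
$919k: above both → same outcome either way.
Count: 2.

2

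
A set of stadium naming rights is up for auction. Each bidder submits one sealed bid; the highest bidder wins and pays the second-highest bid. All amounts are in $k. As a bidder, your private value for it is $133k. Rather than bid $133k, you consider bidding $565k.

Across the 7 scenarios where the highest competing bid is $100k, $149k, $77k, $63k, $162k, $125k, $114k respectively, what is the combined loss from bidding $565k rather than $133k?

The deviation costs you only when the competing bid falls strictly between $133k and $565k; elsewhere both bids give the same outcome.
$100k: outcomes coincide → loss $0k.
$149k: truthful payoff $0k, deviation payoff −$16k → loss $16k.
$77k: outcomes coincide → loss $0k.
$63k: outcomes coincide → loss $0k.
$162k: truthful payoff $0k, deviation payoff −$29k → loss $29k.
$125k: outcomes coincide → loss $0k.
$114k: outcomes coincide → loss $0k.
Total loss = $16k + $29k = $45k.

$45k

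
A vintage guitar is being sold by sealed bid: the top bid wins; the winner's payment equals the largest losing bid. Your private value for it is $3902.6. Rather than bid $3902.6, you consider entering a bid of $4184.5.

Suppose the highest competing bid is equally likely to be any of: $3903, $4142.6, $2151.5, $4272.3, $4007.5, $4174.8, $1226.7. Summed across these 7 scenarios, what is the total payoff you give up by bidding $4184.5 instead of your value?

The deviation costs you only when the competing bid falls strictly between $3902.6 and $4184.5; elsewhere both bids give the same outcome.
$3903: truthful payoff $0, deviation payoff −$0.4 → loss $0.4.
$4142.6: truthful payoff $0, deviation payoff −$240 → loss $240.
$2151.5: outcomes coincide → loss $0.
$4272.3: outcomes coincide → loss $0.
$4007.5: truthful payoff $0, deviation payoff −$104.9 → loss $104.9.
$4174.8: truthful payoff $0, deviation payoff −$272.2 → loss $272.2.
$1226.7: outcomes coincide → loss $0.
Total loss = $0.4 + $240 + $104.9 + $272.2 = $617.5.
Because the price is fixed by the runner-up's bid, deviating from your value can only change a good outcome into a bad one — never the reverse.

$617.5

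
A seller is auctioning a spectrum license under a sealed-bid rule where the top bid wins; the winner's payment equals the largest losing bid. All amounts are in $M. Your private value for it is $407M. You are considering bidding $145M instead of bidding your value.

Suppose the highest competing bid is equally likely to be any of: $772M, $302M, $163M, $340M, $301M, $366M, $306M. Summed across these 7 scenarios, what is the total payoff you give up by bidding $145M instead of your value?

The deviation costs you only when the competing bid falls strictly between $145M and $407M; elsewhere both bids give the same outcome.
$772M: outcomes coincide → loss $0M.
$302M: truthful payoff $105M, deviation payoff $0M → loss $105M.
$163M: truthful payoff $244M, deviation payoff $0M → loss $244M.
$340M: truthful payoff $67M, deviation payoff $0M → loss $67M.
$301M: truthful payoff $106M, deviation payoff $0M → loss $106M.
$366M: truthful payoff $41M, deviation payoff $0M → loss $41M.
$306M: truthful payoff $101M, deviation payoff $0M → loss $101M.
Total loss = $105M + $244M + $67M + $106M + $41M + $101M = $664M.
Because the price is fixed by the runner-up's bid, deviating from your value can only change a good outcome into a bad one — never the reverse.

$664M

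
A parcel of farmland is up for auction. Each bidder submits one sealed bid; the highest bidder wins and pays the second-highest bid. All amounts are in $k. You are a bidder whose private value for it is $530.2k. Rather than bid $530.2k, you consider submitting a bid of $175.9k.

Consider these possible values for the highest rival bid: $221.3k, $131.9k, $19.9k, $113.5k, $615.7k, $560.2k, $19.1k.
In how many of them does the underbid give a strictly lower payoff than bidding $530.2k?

The deviation hurts exactly when the highest competing bid lies strictly between $175.9k and $530.2k — underbidding then forfeits a profitable win.
$221.3k: inside the interval → strictly worse (loss $308.9k).
$131.9k: below both → same outcome either way.
$19.9k: below both → same outcome either way.
$113.5k: below both → same outcome either way.
$615.7k: above both → same outcome either way.
$560.2k: above both → same outcome either way.
$19.1k: below both → same outcome either way.
Count: 1.

1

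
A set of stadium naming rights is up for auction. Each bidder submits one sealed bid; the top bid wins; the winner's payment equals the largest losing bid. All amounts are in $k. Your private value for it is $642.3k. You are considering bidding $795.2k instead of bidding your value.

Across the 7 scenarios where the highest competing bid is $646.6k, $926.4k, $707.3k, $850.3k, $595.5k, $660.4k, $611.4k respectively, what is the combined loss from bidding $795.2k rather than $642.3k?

$87.4k

The deviation costs you only when the competing bid falls strictly between $642.3k and $795.2k; elsewhere both bids give the same outcome.
$646.6k: truthful payoff $0k, deviation payoff −$4.3k → loss $4.3k.
$926.4k: outcomes coincide → loss $0k.
$707.3k: truthful payoff $0k, deviation payoff −$65k → loss $65k.
$850.3k: outcomes coincide → loss $0k.
$595.5k: outcomes coincide → loss $0k.
$660.4k: truthful payoff $0k, deviation payoff −$18.1k → loss $18.1k.
$611.4k: outcomes coincide → loss $0k.
Total loss = $4.3k + $65k + $18.1k = $87.4k.
In a second-price auction your bid sets only whether you win, not what you pay, so bidding your true value is weakly dominant.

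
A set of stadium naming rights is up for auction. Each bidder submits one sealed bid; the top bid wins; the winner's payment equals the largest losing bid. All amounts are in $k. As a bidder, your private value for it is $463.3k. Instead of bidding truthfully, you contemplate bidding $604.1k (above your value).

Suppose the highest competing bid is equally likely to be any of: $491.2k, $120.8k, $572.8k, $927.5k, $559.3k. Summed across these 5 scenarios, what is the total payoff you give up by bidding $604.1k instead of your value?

The deviation costs you only when the competing bid falls strictly between $463.3k and $604.1k; elsewhere both bids give the same outcome.
$491.2k: truthful payoff $0k, deviation payoff −$27.9k → loss $27.9k.
$120.8k: outcomes coincide → loss $0k.
$572.8k: truthful payoff $0k, deviation payoff −$109.5k → loss $109.5k.
$927.5k: outcomes coincide → loss $0k.
$559.3k: truthful payoff $0k, deviation payoff −$96k → loss $96k.
Total loss = $27.9k + $109.5k + $96k = $233.4k.

$233.4k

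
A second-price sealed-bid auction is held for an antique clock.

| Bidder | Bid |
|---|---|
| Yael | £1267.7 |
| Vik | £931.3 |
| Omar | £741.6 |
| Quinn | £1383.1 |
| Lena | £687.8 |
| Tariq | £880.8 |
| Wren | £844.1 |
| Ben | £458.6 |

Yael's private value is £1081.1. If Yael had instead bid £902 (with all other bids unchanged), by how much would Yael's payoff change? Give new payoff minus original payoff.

The highest bid among the other bidders is £1383.1; Yael's bid doesn't change that.
Original bid £1267.7: Yael is not highest (top rival bid is £1383.1); payoff £0.
Alternative bid £902: Yael is not highest (top rival bid is £1383.1); payoff £0.
Change in payoff = £0 − (£0) = £0.

£0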